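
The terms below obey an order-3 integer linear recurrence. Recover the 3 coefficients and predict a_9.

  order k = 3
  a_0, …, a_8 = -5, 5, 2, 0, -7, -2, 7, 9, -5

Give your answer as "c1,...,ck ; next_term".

0,-1,-1 ; -16

  a_3 = 0·2 + -1·5 + -1·-5 = 0
  a_4 = 0·0 + -1·2 + -1·5 = -7
  a_5 = 0·-7 + -1·0 + -1·2 = -2
  a_6 = 0·-2 + -1·-7 + -1·0 = 7
  a_7 = 0·7 + -1·-2 + -1·-7 = 9
  a_8 = 0·9 + -1·7 + -1·-2 = -5
  a_9 = 0·-5 + -1·9 + -1·7 = -16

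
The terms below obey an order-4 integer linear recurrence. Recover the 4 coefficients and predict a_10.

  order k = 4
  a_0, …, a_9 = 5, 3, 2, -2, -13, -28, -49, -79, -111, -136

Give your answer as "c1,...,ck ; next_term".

  a_4 = 2·-2 + -1·2 + 1·3 + -2·5 = -13
  a_5 = 2·-13 + -1·-2 + 1·2 + -2·3 = -28
  a_6 = 2·-28 + -1·-13 + 1·-2 + -2·2 = -49
  a_7 = 2·-49 + -1·-28 + 1·-13 + -2·-2 = -79
  a_8 = 2·-79 + -1·-49 + 1·-28 + -2·-13 = -111
  a_9 = 2·-111 + -1·-79 + 1·-49 + -2·-28 = -136
  a_10 = 2·-136 + -1·-111 + 1·-79 + -2·-49 = -142

2,-1,1,-2 ; -142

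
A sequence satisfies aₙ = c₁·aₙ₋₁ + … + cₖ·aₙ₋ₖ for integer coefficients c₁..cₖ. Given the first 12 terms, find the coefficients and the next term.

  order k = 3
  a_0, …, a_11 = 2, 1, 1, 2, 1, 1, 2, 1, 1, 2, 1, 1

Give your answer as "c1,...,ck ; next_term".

0,0,1 ; 2

  a_3 = 0·1 + 0·1 + 1·2 = 2
  a_4 = 0·2 + 0·1 + 1·1 = 1
  a_5 = 0·1 + 0·2 + 1·1 = 1
  a_6 = 0·1 + 0·1 + 1·2 = 2
  a_7 = 0·2 + 0·1 + 1·1 = 1
  a_8 = 0·1 + 0·2 + 1·1 = 1
  a_9 = 0·1 + 0·1 + 1·2 = 2
  a_10 = 0·2 + 0·1 + 1·1 = 1
  a_11 = 0·1 + 0·2 + 1·1 = 1
  a_12 = 0·1 + 0·1 + 1·2 = 2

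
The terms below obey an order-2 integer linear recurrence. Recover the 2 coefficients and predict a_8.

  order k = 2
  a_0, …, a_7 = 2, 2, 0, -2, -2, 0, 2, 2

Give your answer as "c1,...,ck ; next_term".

  a_2 = 1·2 + -1·2 = 0
  a_3 = 1·0 + -1·2 = -2
  a_4 = 1·-2 + -1·0 = -2
  a_5 = 1·-2 + -1·-2 = 0
  a_6 = 1·0 + -1·-2 = 2
  a_7 = 1·2 + -1·0 = 2
  a_8 = 1·2 + -1·2 = 0

1,-1 ; 0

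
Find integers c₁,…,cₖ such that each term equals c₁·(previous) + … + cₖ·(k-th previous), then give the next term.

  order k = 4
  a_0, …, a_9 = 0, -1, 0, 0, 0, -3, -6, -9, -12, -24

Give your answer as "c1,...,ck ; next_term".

  a_4 = 2·0 + -1·0 + 0·-1 + 3·0 = 0
  a_5 = 2·0 + -1·0 + 0·0 + 3·-1 = -3
  a_6 = 2·-3 + -1·0 + 0·0 + 3·0 = -6
  a_7 = 2·-6 + -1·-3 + 0·0 + 3·0 = -9
  a_8 = 2·-9 + -1·-6 + 0·-3 + 3·0 = -12
  a_9 = 2·-12 + -1·-9 + 0·-6 + 3·-3 = -24
  a_10 = 2·-24 + -1·-12 + 0·-9 + 3·-6 = -54

2,-1,0,3 ; -54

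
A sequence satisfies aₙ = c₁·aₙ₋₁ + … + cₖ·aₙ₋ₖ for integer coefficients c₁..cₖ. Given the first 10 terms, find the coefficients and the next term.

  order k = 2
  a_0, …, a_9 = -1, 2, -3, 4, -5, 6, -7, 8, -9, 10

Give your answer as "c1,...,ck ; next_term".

  a_2 = -2·2 + -1·-1 = -3
  a_3 = -2·-3 + -1·2 = 4
  a_4 = -2·4 + -1·-3 = -5
  a_5 = -2·-5 + -1·4 = 6
  a_6 = -2·6 + -1·-5 = -7
  a_7 = -2·-7 + -1·6 = 8
  a_8 = -2·8 + -1·-7 = -9
  a_9 = -2·-9 + -1·8 = 10
  a_10 = -2·10 + -1·-9 = -11

-2,-1 ; -11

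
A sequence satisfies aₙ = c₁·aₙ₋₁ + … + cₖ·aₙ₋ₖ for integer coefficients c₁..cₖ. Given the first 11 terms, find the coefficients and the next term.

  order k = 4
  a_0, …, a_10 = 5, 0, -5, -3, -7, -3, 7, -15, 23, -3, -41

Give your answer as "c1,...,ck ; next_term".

  a_4 = -1·-3 + 0·-5 + 2·0 + -2·5 = -7
  a_5 = -1·-7 + 0·-3 + 2·-5 + -2·0 = -3
  a_6 = -1·-3 + 0·-7 + 2·-3 + -2·-5 = 7
  a_7 = -1·7 + 0·-3 + 2·-7 + -2·-3 = -15
  a_8 = -1·-15 + 0·7 + 2·-3 + -2·-7 = 23
  a_9 = -1·23 + 0·-15 + 2·7 + -2·-3 = -3
  a_10 = -1·-3 + 0·23 + 2·-15 + -2·7 = -41
  a_11 = -1·-41 + 0·-3 + 2·23 + -2·-15 = 117

-1,0,2,-2 ; 117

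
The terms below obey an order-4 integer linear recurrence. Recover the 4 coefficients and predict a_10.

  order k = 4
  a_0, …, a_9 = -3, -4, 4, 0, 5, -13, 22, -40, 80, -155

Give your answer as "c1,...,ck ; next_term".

-1,1,-1,1 ; 297

  a_4 = -1·0 + 1·4 + -1·-4 + 1·-3 = 5
  a_5 = -1·5 + 1·0 + -1·4 + 1·-4 = -13
  a_6 = -1·-13 + 1·5 + -1·0 + 1·4 = 22
  a_7 = -1·22 + 1·-13 + -1·5 + 1·0 = -40
  a_8 = -1·-40 + 1·22 + -1·-13 + 1·5 = 80
  a_9 = -1·80 + 1·-40 + -1·22 + 1·-13 = -155
  a_10 = -1·-155 + 1·80 + -1·-40 + 1·22 = 297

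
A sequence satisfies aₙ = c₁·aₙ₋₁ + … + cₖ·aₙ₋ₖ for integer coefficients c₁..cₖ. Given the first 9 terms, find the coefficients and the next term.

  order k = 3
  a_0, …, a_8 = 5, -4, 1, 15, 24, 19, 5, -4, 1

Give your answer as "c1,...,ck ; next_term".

2,-2,1 ; 15

  a_3 = 2·1 + -2·-4 + 1·5 = 15
  a_4 = 2·15 + -2·1 + 1·-4 = 24
  a_5 = 2·24 + -2·15 + 1·1 = 19
  a_6 = 2·19 + -2·24 + 1·15 = 5
  a_7 = 2·5 + -2·19 + 1·24 = -4
  a_8 = 2·-4 + -2·5 + 1·19 = 1
  a_9 = 2·1 + -2·-4 + 1·5 = 15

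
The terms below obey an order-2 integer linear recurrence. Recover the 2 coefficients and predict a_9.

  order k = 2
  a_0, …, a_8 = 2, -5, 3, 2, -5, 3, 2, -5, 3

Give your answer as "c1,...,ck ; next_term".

-1,-1 ; 2

  a_2 = -1·-5 + -1·2 = 3
  a_3 = -1·3 + -1·-5 = 2
  a_4 = -1·2 + -1·3 = -5
  a_5 = -1·-5 + -1·2 = 3
  a_6 = -1·3 + -1·-5 = 2
  a_7 = -1·2 + -1·3 = -5
  a_8 = -1·-5 + -1·2 = 3
  a_9 = -1·3 + -1·-5 = 2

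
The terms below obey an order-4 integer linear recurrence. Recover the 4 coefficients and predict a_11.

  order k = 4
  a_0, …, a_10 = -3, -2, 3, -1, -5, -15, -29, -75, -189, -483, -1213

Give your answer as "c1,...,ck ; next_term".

2,1,0,2 ; -3059

  a_4 = 2·-1 + 1·3 + 0·-2 + 2·-3 = -5
  a_5 = 2·-5 + 1·-1 + 0·3 + 2·-2 = -15
  a_6 = 2·-15 + 1·-5 + 0·-1 + 2·3 = -29
  a_7 = 2·-29 + 1·-15 + 0·-5 + 2·-1 = -75
  a_8 = 2·-75 + 1·-29 + 0·-15 + 2·-5 = -189
  a_9 = 2·-189 + 1·-75 + 0·-29 + 2·-15 = -483
  a_10 = 2·-483 + 1·-189 + 0·-75 + 2·-29 = -1213
  a_11 = 2·-1213 + 1·-483 + 0·-189 + 2·-75 = -3059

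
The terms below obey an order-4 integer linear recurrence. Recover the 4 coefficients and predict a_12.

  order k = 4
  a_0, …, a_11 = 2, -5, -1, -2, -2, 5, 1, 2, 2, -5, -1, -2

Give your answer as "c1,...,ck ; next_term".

  a_4 = 0·-2 + 0·-1 + 0·-5 + -1·2 = -2
  a_5 = 0·-2 + 0·-2 + 0·-1 + -1·-5 = 5
  a_6 = 0·5 + 0·-2 + 0·-2 + -1·-1 = 1
  a_7 = 0·1 + 0·5 + 0·-2 + -1·-2 = 2
  a_8 = 0·2 + 0·1 + 0·5 + -1·-2 = 2
  a_9 = 0·2 + 0·2 + 0·1 + -1·5 = -5
  a_10 = 0·-5 + 0·2 + 0·2 + -1·1 = -1
  a_11 = 0·-1 + 0·-5 + 0·2 + -1·2 = -2
  a_12 = 0·-2 + 0·-1 + 0·-5 + -1·2 = -2

0,0,0,-1 ; -2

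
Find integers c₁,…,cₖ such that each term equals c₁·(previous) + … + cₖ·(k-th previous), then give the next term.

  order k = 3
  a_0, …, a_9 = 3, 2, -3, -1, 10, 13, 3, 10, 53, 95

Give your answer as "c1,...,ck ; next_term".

  a_3 = 2·-3 + -2·2 + 3·3 = -1
  a_4 = 2·-1 + -2·-3 + 3·2 = 10
  a_5 = 2·10 + -2·-1 + 3·-3 = 13
  a_6 = 2·13 + -2·10 + 3·-1 = 3
  a_7 = 2·3 + -2·13 + 3·10 = 10
  a_8 = 2·10 + -2·3 + 3·13 = 53
  a_9 = 2·53 + -2·10 + 3·3 = 95
  a_10 = 2·95 + -2·53 + 3·10 = 114

2,-2,3 ; 114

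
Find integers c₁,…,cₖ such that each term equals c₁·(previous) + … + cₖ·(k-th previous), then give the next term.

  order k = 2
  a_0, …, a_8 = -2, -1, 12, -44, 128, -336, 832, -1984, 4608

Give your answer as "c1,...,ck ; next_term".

-4,-4 ; -10496

  a_2 = -4·-1 + -4·-2 = 12
  a_3 = -4·12 + -4·-1 = -44
  a_4 = -4·-44 + -4·12 = 128
  a_5 = -4·128 + -4·-44 = -336
  a_6 = -4·-336 + -4·128 = 832
  a_7 = -4·832 + -4·-336 = -1984
  a_8 = -4·-1984 + -4·832 = 4608
  a_9 = -4·4608 + -4·-1984 = -10496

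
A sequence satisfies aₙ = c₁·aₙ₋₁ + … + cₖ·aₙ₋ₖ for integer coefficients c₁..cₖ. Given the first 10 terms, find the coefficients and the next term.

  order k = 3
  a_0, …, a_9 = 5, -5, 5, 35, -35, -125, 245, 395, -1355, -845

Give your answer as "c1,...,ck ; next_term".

0,-4,3 ; 6605

  a_3 = 0·5 + -4·-5 + 3·5 = 35
  a_4 = 0·35 + -4·5 + 3·-5 = -35
  a_5 = 0·-35 + -4·35 + 3·5 = -125
  a_6 = 0·-125 + -4·-35 + 3·35 = 245
  a_7 = 0·245 + -4·-125 + 3·-35 = 395
  a_8 = 0·395 + -4·245 + 3·-125 = -1355
  a_9 = 0·-1355 + -4·395 + 3·245 = -845
  a_10 = 0·-845 + -4·-1355 + 3·395 = 6605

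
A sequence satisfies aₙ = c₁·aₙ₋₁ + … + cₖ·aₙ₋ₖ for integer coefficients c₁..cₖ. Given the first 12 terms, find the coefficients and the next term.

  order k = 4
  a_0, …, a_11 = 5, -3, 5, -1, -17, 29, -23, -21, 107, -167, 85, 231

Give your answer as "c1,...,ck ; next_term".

  a_4 = -1·-1 + -1·5 + 1·-3 + -2·5 = -17
  a_5 = -1·-17 + -1·-1 + 1·5 + -2·-3 = 29
  a_6 = -1·29 + -1·-17 + 1·-1 + -2·5 = -23
  a_7 = -1·-23 + -1·29 + 1·-17 + -2·-1 = -21
  a_8 = -1·-21 + -1·-23 + 1·29 + -2·-17 = 107
  a_9 = -1·107 + -1·-21 + 1·-23 + -2·29 = -167
  a_10 = -1·-167 + -1·107 + 1·-21 + -2·-23 = 85
  a_11 = -1·85 + -1·-167 + 1·107 + -2·-21 = 231
  a_12 = -1·231 + -1·85 + 1·-167 + -2·107 = -697

-1,-1,1,-2 ; -697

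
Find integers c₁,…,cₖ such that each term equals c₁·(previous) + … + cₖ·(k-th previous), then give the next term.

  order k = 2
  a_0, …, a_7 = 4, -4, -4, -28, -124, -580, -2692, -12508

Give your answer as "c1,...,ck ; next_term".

  a_2 = 4·-4 + 3·4 = -4
  a_3 = 4·-4 + 3·-4 = -28
  a_4 = 4·-28 + 3·-4 = -124
  a_5 = 4·-124 + 3·-28 = -580
  a_6 = 4·-580 + 3·-124 = -2692
  a_7 = 4·-2692 + 3·-580 = -12508
  a_8 = 4·-12508 + 3·-2692 = -58108

4,3 ; -58108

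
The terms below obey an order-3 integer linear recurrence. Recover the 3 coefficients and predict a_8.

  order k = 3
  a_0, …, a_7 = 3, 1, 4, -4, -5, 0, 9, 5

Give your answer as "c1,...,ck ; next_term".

0,-1,-1 ; -9

  a_3 = 0·4 + -1·1 + -1·3 = -4
  a_4 = 0·-4 + -1·4 + -1·1 = -5
  a_5 = 0·-5 + -1·-4 + -1·4 = 0
  a_6 = 0·0 + -1·-5 + -1·-4 = 9
  a_7 = 0·9 + -1·0 + -1·-5 = 5
  a_8 = 0·5 + -1·9 + -1·0 = -9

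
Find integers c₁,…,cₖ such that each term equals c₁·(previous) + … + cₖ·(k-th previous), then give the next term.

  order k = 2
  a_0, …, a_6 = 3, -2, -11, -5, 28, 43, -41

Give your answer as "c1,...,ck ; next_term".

1,-3 ; -170

  a_2 = 1·-2 + -3·3 = -11
  a_3 = 1·-11 + -3·-2 = -5
  a_4 = 1·-5 + -3·-11 = 28
  a_5 = 1·28 + -3·-5 = 43
  a_6 = 1·43 + -3·28 = -41
  a_7 = 1·-41 + -3·43 = -170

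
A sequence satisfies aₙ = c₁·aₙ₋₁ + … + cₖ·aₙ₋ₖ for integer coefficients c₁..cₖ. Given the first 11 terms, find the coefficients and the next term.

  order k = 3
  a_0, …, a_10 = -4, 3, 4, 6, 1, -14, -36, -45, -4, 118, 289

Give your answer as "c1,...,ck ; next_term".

  a_3 = 2·4 + -2·3 + -1·-4 = 6
  a_4 = 2·6 + -2·4 + -1·3 = 1
  a_5 = 2·1 + -2·6 + -1·4 = -14
  a_6 = 2·-14 + -2·1 + -1·6 = -36
  a_7 = 2·-36 + -2·-14 + -1·1 = -45
  a_8 = 2·-45 + -2·-36 + -1·-14 = -4
  a_9 = 2·-4 + -2·-45 + -1·-36 = 118
  a_10 = 2·118 + -2·-4 + -1·-45 = 289
  a_11 = 2·289 + -2·118 + -1·-4 = 346

2,-2,-1 ; 346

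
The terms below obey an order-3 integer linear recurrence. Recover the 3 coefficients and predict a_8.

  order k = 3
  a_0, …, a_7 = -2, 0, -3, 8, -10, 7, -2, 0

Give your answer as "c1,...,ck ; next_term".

  a_3 = -2·-3 + -2·0 + -1·-2 = 8
  a_4 = -2·8 + -2·-3 + -1·0 = -10
  a_5 = -2·-10 + -2·8 + -1·-3 = 7
  a_6 = -2·7 + -2·-10 + -1·8 = -2
  a_7 = -2·-2 + -2·7 + -1·-10 = 0
  a_8 = -2·0 + -2·-2 + -1·7 = -3

-2,-2,-1 ; -3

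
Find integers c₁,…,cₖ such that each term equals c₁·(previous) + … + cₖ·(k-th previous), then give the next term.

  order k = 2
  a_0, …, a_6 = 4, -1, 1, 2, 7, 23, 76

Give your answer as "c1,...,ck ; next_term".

3,1 ; 251

  a_2 = 3·-1 + 1·4 = 1
  a_3 = 3·1 + 1·-1 = 2
  a_4 = 3·2 + 1·1 = 7
  a_5 = 3·7 + 1·2 = 23
  a_6 = 3·23 + 1·7 = 76
  a_7 = 3·76 + 1·23 = 251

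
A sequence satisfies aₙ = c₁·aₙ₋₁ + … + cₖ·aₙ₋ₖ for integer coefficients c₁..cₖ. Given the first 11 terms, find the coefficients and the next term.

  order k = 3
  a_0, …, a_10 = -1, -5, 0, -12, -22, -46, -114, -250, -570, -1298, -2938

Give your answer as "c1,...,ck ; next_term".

  a_3 = 1·0 + 2·-5 + 2·-1 = -12
  a_4 = 1·-12 + 2·0 + 2·-5 = -22
  a_5 = 1·-22 + 2·-12 + 2·0 = -46
  a_6 = 1·-46 + 2·-22 + 2·-12 = -114
  a_7 = 1·-114 + 2·-46 + 2·-22 = -250
  a_8 = 1·-250 + 2·-114 + 2·-46 = -570
  a_9 = 1·-570 + 2·-250 + 2·-114 = -1298
  a_10 = 1·-1298 + 2·-570 + 2·-250 = -2938
  a_11 = 1·-2938 + 2·-1298 + 2·-570 = -6674

1,2,2 ; -6674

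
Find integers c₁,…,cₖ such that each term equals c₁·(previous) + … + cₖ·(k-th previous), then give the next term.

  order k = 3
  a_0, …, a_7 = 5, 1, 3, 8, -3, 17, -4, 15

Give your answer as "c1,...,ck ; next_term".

  a_3 = -1·3 + 1·1 + 2·5 = 8
  a_4 = -1·8 + 1·3 + 2·1 = -3
  a_5 = -1·-3 + 1·8 + 2·3 = 17
  a_6 = -1·17 + 1·-3 + 2·8 = -4
  a_7 = -1·-4 + 1·17 + 2·-3 = 15
  a_8 = -1·15 + 1·-4 + 2·17 = 15

-1,1,2 ; 15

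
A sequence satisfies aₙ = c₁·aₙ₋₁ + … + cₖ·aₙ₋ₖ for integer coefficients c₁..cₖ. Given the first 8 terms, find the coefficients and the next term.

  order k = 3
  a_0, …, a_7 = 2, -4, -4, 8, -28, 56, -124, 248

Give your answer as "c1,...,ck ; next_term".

-2,1,2 ; -508

  a_3 = -2·-4 + 1·-4 + 2·2 = 8
  a_4 = -2·8 + 1·-4 + 2·-4 = -28
  a_5 = -2·-28 + 1·8 + 2·-4 = 56
  a_6 = -2·56 + 1·-28 + 2·8 = -124
  a_7 = -2·-124 + 1·56 + 2·-28 = 248
  a_8 = -2·248 + 1·-124 + 2·56 = -508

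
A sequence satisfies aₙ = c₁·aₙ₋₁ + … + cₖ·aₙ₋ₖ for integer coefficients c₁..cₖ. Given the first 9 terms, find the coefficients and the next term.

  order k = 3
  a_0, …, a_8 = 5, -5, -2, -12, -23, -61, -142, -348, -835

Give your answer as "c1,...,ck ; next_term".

1,3,1 ; -2021

  a_3 = 1·-2 + 3·-5 + 1·5 = -12
  a_4 = 1·-12 + 3·-2 + 1·-5 = -23
  a_5 = 1·-23 + 3·-12 + 1·-2 = -61
  a_6 = 1·-61 + 3·-23 + 1·-12 = -142
  a_7 = 1·-142 + 3·-61 + 1·-23 = -348
  a_8 = 1·-348 + 3·-142 + 1·-61 = -835
  a_9 = 1·-835 + 3·-348 + 1·-142 = -2021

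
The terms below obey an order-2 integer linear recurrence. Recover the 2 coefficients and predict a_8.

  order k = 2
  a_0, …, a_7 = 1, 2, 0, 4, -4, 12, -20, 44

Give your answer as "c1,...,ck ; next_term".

  a_2 = -1·2 + 2·1 = 0
  a_3 = -1·0 + 2·2 = 4
  a_4 = -1·4 + 2·0 = -4
  a_5 = -1·-4 + 2·4 = 12
  a_6 = -1·12 + 2·-4 = -20
  a_7 = -1·-20 + 2·12 = 44
  a_8 = -1·44 + 2·-20 = -84

-1,2 ; -84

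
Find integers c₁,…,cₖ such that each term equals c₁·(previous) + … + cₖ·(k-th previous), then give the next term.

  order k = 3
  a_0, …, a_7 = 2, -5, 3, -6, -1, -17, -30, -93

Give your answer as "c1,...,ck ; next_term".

2,2,-1 ; -229

  a_3 = 2·3 + 2·-5 + -1·2 = -6
  a_4 = 2·-6 + 2·3 + -1·-5 = -1
  a_5 = 2·-1 + 2·-6 + -1·3 = -17
  a_6 = 2·-17 + 2·-1 + -1·-6 = -30
  a_7 = 2·-30 + 2·-17 + -1·-1 = -93
  a_8 = 2·-93 + 2·-30 + -1·-17 = -229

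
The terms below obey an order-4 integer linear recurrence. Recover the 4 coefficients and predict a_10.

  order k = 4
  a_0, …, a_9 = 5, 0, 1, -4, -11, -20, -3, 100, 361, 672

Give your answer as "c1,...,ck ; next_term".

  a_4 = 3·-4 + -4·1 + -3·0 + 1·5 = -11
  a_5 = 3·-11 + -4·-4 + -3·1 + 1·0 = -20
  a_6 = 3·-20 + -4·-11 + -3·-4 + 1·1 = -3
  a_7 = 3·-3 + -4·-20 + -3·-11 + 1·-4 = 100
  a_8 = 3·100 + -4·-3 + -3·-20 + 1·-11 = 361
  a_9 = 3·361 + -4·100 + -3·-3 + 1·-20 = 672
  a_10 = 3·672 + -4·361 + -3·100 + 1·-3 = 269

3,-4,-3,1 ; 269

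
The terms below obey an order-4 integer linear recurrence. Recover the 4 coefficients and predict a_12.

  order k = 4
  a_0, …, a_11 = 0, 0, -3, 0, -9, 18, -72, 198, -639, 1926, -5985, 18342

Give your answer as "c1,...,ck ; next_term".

-2,3,0,3 ; -56556

  a_4 = -2·0 + 3·-3 + 0·0 + 3·0 = -9
  a_5 = -2·-9 + 3·0 + 0·-3 + 3·0 = 18
  a_6 = -2·18 + 3·-9 + 0·0 + 3·-3 = -72
  a_7 = -2·-72 + 3·18 + 0·-9 + 3·0 = 198
  a_8 = -2·198 + 3·-72 + 0·18 + 3·-9 = -639
  a_9 = -2·-639 + 3·198 + 0·-72 + 3·18 = 1926
  a_10 = -2·1926 + 3·-639 + 0·198 + 3·-72 = -5985
  a_11 = -2·-5985 + 3·1926 + 0·-639 + 3·198 = 18342
  a_12 = -2·18342 + 3·-5985 + 0·1926 + 3·-639 = -56556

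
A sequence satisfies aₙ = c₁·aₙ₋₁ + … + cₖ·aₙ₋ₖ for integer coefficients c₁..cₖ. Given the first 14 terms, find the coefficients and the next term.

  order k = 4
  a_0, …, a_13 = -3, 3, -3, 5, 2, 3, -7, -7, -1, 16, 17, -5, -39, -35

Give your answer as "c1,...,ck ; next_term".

1,-1,-1,1 ; 26

  a_4 = 1·5 + -1·-3 + -1·3 + 1·-3 = 2
  a_5 = 1·2 + -1·5 + -1·-3 + 1·3 = 3
  a_6 = 1·3 + -1·2 + -1·5 + 1·-3 = -7
  a_7 = 1·-7 + -1·3 + -1·2 + 1·5 = -7
  a_8 = 1·-7 + -1·-7 + -1·3 + 1·2 = -1
  a_9 = 1·-1 + -1·-7 + -1·-7 + 1·3 = 16
  a_10 = 1·16 + -1·-1 + -1·-7 + 1·-7 = 17
  a_11 = 1·17 + -1·16 + -1·-1 + 1·-7 = -5
  a_12 = 1·-5 + -1·17 + -1·16 + 1·-1 = -39
  a_13 = 1·-39 + -1·-5 + -1·17 + 1·16 = -35
  a_14 = 1·-35 + -1·-39 + -1·-5 + 1·17 = 26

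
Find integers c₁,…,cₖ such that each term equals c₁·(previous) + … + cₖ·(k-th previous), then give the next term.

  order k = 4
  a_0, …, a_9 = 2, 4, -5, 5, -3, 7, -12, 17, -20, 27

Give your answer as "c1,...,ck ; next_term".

  a_4 = -1·5 + 0·-5 + 0·4 + 1·2 = -3
  a_5 = -1·-3 + 0·5 + 0·-5 + 1·4 = 7
  a_6 = -1·7 + 0·-3 + 0·5 + 1·-5 = -12
  a_7 = -1·-12 + 0·7 + 0·-3 + 1·5 = 17
  a_8 = -1·17 + 0·-12 + 0·7 + 1·-3 = -20
  a_9 = -1·-20 + 0·17 + 0·-12 + 1·7 = 27
  a_10 = -1·27 + 0·-20 + 0·17 + 1·-12 = -39

-1,0,0,1 ; -39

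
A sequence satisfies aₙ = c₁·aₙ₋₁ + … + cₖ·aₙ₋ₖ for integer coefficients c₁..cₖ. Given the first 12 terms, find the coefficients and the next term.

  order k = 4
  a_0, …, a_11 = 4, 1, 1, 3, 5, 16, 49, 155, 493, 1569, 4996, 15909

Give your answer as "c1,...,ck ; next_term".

  a_4 = 3·3 + 1·1 + -1·1 + -1·4 = 5
  a_5 = 3·5 + 1·3 + -1·1 + -1·1 = 16
  a_6 = 3·16 + 1·5 + -1·3 + -1·1 = 49
  a_7 = 3·49 + 1·16 + -1·5 + -1·3 = 155
  a_8 = 3·155 + 1·49 + -1·16 + -1·5 = 493
  a_9 = 3·493 + 1·155 + -1·49 + -1·16 = 1569
  a_10 = 3·1569 + 1·493 + -1·155 + -1·49 = 4996
  a_11 = 3·4996 + 1·1569 + -1·493 + -1·155 = 15909
  a_12 = 3·15909 + 1·4996 + -1·1569 + -1·493 = 50661

3,1,-1,-1 ; 50661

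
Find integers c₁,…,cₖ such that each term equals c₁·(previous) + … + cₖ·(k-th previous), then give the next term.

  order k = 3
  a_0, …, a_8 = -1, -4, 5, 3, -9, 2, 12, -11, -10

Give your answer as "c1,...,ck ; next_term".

0,-1,1 ; 23

  a_3 = 0·5 + -1·-4 + 1·-1 = 3
  a_4 = 0·3 + -1·5 + 1·-4 = -9
  a_5 = 0·-9 + -1·3 + 1·5 = 2
  a_6 = 0·2 + -1·-9 + 1·3 = 12
  a_7 = 0·12 + -1·2 + 1·-9 = -11
  a_8 = 0·-11 + -1·12 + 1·2 = -10
  a_9 = 0·-10 + -1·-11 + 1·12 = 23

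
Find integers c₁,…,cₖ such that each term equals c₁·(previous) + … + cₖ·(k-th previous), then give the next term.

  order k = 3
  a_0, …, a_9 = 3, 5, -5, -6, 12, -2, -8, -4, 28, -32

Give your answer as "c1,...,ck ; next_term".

-2,-2,-2 ; 16

  a_3 = -2·-5 + -2·5 + -2·3 = -6
  a_4 = -2·-6 + -2·-5 + -2·5 = 12
  a_5 = -2·12 + -2·-6 + -2·-5 = -2
  a_6 = -2·-2 + -2·12 + -2·-6 = -8
  a_7 = -2·-8 + -2·-2 + -2·12 = -4
  a_8 = -2·-4 + -2·-8 + -2·-2 = 28
  a_9 = -2·28 + -2·-4 + -2·-8 = -32
  a_10 = -2·-32 + -2·28 + -2·-4 = 16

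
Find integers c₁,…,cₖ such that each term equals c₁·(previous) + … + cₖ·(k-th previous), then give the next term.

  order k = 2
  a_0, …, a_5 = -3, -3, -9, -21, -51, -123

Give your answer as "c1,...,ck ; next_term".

  a_2 = 2·-3 + 1·-3 = -9
  a_3 = 2·-9 + 1·-3 = -21
  a_4 = 2·-21 + 1·-9 = -51
  a_5 = 2·-51 + 1·-21 = -123
  a_6 = 2·-123 + 1·-51 = -297

2,1 ; -297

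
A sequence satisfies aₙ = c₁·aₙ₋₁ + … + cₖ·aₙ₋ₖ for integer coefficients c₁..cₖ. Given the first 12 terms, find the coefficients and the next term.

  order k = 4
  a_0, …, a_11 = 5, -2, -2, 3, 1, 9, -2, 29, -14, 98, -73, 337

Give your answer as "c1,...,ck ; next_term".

0,3,-1,1 ; -331

  a_4 = 0·3 + 3·-2 + -1·-2 + 1·5 = 1
  a_5 = 0·1 + 3·3 + -1·-2 + 1·-2 = 9
  a_6 = 0·9 + 3·1 + -1·3 + 1·-2 = -2
  a_7 = 0·-2 + 3·9 + -1·1 + 1·3 = 29
  a_8 = 0·29 + 3·-2 + -1·9 + 1·1 = -14
  a_9 = 0·-14 + 3·29 + -1·-2 + 1·9 = 98
  a_10 = 0·98 + 3·-14 + -1·29 + 1·-2 = -73
  a_11 = 0·-73 + 3·98 + -1·-14 + 1·29 = 337
  a_12 = 0·337 + 3·-73 + -1·98 + 1·-14 = -331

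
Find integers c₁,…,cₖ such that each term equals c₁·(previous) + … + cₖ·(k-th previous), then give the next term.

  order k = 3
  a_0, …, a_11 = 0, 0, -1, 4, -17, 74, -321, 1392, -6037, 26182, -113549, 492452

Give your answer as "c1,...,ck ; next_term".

-4,1,-2 ; -2135721

  a_3 = -4·-1 + 1·0 + -2·0 = 4
  a_4 = -4·4 + 1·-1 + -2·0 = -17
  a_5 = -4·-17 + 1·4 + -2·-1 = 74
  a_6 = -4·74 + 1·-17 + -2·4 = -321
  a_7 = -4·-321 + 1·74 + -2·-17 = 1392
  a_8 = -4·1392 + 1·-321 + -2·74 = -6037
  a_9 = -4·-6037 + 1·1392 + -2·-321 = 26182
  a_10 = -4·26182 + 1·-6037 + -2·1392 = -113549
  a_11 = -4·-113549 + 1·26182 + -2·-6037 = 492452
  a_12 = -4·492452 + 1·-113549 + -2·26182 = -2135721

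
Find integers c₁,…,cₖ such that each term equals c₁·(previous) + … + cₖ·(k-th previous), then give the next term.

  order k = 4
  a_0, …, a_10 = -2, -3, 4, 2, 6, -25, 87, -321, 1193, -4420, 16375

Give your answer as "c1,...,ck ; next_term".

  a_4 = -3·2 + 2·4 + -2·-3 + 1·-2 = 6
  a_5 = -3·6 + 2·2 + -2·4 + 1·-3 = -25
  a_6 = -3·-25 + 2·6 + -2·2 + 1·4 = 87
  a_7 = -3·87 + 2·-25 + -2·6 + 1·2 = -321
  a_8 = -3·-321 + 2·87 + -2·-25 + 1·6 = 1193
  a_9 = -3·1193 + 2·-321 + -2·87 + 1·-25 = -4420
  a_10 = -3·-4420 + 2·1193 + -2·-321 + 1·87 = 16375
  a_11 = -3·16375 + 2·-4420 + -2·1193 + 1·-321 = -60672

-3,2,-2,1 ; -60672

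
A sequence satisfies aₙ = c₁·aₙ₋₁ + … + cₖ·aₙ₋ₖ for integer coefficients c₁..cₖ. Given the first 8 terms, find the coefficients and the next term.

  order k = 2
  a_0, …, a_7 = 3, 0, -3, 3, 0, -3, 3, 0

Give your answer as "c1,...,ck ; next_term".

-1,-1 ; -3

  a_2 = -1·0 + -1·3 = -3
  a_3 = -1·-3 + -1·0 = 3
  a_4 = -1·3 + -1·-3 = 0
  a_5 = -1·0 + -1·3 = -3
  a_6 = -1·-3 + -1·0 = 3
  a_7 = -1·3 + -1·-3 = 0
  a_8 = -1·0 + -1·3 = -3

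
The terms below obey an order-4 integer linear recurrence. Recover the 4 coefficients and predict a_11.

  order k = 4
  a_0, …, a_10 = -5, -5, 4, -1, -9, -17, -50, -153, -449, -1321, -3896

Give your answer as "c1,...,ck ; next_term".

2,2,2,1 ; -11485

  a_4 = 2·-1 + 2·4 + 2·-5 + 1·-5 = -9
  a_5 = 2·-9 + 2·-1 + 2·4 + 1·-5 = -17
  a_6 = 2·-17 + 2·-9 + 2·-1 + 1·4 = -50
  a_7 = 2·-50 + 2·-17 + 2·-9 + 1·-1 = -153
  a_8 = 2·-153 + 2·-50 + 2·-17 + 1·-9 = -449
  a_9 = 2·-449 + 2·-153 + 2·-50 + 1·-17 = -1321
  a_10 = 2·-1321 + 2·-449 + 2·-153 + 1·-50 = -3896
  a_11 = 2·-3896 + 2·-1321 + 2·-449 + 1·-153 = -11485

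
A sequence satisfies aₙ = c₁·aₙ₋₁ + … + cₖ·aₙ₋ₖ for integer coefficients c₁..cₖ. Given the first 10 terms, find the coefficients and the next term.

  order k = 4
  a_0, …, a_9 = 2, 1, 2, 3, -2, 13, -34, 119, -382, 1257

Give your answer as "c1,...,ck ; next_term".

-3,1,1,2 ; -4102

  a_4 = -3·3 + 1·2 + 1·1 + 2·2 = -2
  a_5 = -3·-2 + 1·3 + 1·2 + 2·1 = 13
  a_6 = -3·13 + 1·-2 + 1·3 + 2·2 = -34
  a_7 = -3·-34 + 1·13 + 1·-2 + 2·3 = 119
  a_8 = -3·119 + 1·-34 + 1·13 + 2·-2 = -382
  a_9 = -3·-382 + 1·119 + 1·-34 + 2·13 = 1257
  a_10 = -3·1257 + 1·-382 + 1·119 + 2·-34 = -4102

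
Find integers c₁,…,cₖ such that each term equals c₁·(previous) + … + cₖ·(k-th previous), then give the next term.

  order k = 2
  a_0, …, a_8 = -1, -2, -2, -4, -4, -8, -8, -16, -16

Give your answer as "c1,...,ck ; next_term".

  a_2 = 0·-2 + 2·-1 = -2
  a_3 = 0·-2 + 2·-2 = -4
  a_4 = 0·-4 + 2·-2 = -4
  a_5 = 0·-4 + 2·-4 = -8
  a_6 = 0·-8 + 2·-4 = -8
  a_7 = 0·-8 + 2·-8 = -16
  a_8 = 0·-16 + 2·-8 = -16
  a_9 = 0·-16 + 2·-16 = -32

0,2 ; -32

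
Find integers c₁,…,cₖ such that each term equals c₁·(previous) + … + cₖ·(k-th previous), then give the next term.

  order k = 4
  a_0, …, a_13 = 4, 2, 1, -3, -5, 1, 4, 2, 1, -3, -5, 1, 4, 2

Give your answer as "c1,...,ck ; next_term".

0,-1,0,-1 ; 1

  a_4 = 0·-3 + -1·1 + 0·2 + -1·4 = -5
  a_5 = 0·-5 + -1·-3 + 0·1 + -1·2 = 1
  a_6 = 0·1 + -1·-5 + 0·-3 + -1·1 = 4
  a_7 = 0·4 + -1·1 + 0·-5 + -1·-3 = 2
  a_8 = 0·2 + -1·4 + 0·1 + -1·-5 = 1
  a_9 = 0·1 + -1·2 + 0·4 + -1·1 = -3
  a_10 = 0·-3 + -1·1 + 0·2 + -1·4 = -5
  a_11 = 0·-5 + -1·-3 + 0·1 + -1·2 = 1
  a_12 = 0·1 + -1·-5 + 0·-3 + -1·1 = 4
  a_13 = 0·4 + -1·1 + 0·-5 + -1·-3 = 2
  a_14 = 0·2 + -1·4 + 0·1 + -1·-5 = 1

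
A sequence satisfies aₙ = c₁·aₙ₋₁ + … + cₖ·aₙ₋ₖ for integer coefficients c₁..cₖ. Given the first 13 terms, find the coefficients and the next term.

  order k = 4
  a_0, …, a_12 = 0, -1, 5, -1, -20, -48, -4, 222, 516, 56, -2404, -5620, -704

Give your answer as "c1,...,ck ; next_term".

2,-4,-2,2 ; 25992

  a_4 = 2·-1 + -4·5 + -2·-1 + 2·0 = -20
  a_5 = 2·-20 + -4·-1 + -2·5 + 2·-1 = -48
  a_6 = 2·-48 + -4·-20 + -2·-1 + 2·5 = -4
  a_7 = 2·-4 + -4·-48 + -2·-20 + 2·-1 = 222
  a_8 = 2·222 + -4·-4 + -2·-48 + 2·-20 = 516
  a_9 = 2·516 + -4·222 + -2·-4 + 2·-48 = 56
  a_10 = 2·56 + -4·516 + -2·222 + 2·-4 = -2404
  a_11 = 2·-2404 + -4·56 + -2·516 + 2·222 = -5620
  a_12 = 2·-5620 + -4·-2404 + -2·56 + 2·516 = -704
  a_13 = 2·-704 + -4·-5620 + -2·-2404 + 2·56 = 25992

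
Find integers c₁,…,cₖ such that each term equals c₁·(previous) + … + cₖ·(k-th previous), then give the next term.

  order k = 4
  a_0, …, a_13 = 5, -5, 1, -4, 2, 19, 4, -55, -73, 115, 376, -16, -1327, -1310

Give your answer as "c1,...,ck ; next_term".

0,-3,-3,-2 ; 3277

  a_4 = 0·-4 + -3·1 + -3·-5 + -2·5 = 2
  a_5 = 0·2 + -3·-4 + -3·1 + -2·-5 = 19
  a_6 = 0·19 + -3·2 + -3·-4 + -2·1 = 4
  a_7 = 0·4 + -3·19 + -3·2 + -2·-4 = -55
  a_8 = 0·-55 + -3·4 + -3·19 + -2·2 = -73
  a_9 = 0·-73 + -3·-55 + -3·4 + -2·19 = 115
  a_10 = 0·115 + -3·-73 + -3·-55 + -2·4 = 376
  a_11 = 0·376 + -3·115 + -3·-73 + -2·-55 = -16
  a_12 = 0·-16 + -3·376 + -3·115 + -2·-73 = -1327
  a_13 = 0·-1327 + -3·-16 + -3·376 + -2·115 = -1310
  a_14 = 0·-1310 + -3·-1327 + -3·-16 + -2·376 = 3277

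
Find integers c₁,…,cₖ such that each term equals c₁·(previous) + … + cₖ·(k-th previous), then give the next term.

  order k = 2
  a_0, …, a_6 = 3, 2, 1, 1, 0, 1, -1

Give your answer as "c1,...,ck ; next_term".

  a_2 = -1·2 + 1·3 = 1
  a_3 = -1·1 + 1·2 = 1
  a_4 = -1·1 + 1·1 = 0
  a_5 = -1·0 + 1·1 = 1
  a_6 = -1·1 + 1·0 = -1
  a_7 = -1·-1 + 1·1 = 2

-1,1 ; 2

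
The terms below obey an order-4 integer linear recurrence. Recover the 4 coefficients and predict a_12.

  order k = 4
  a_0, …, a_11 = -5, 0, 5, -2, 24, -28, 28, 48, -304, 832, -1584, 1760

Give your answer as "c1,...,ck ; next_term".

  a_4 = -2·-2 + 0·5 + 4·0 + -4·-5 = 24
  a_5 = -2·24 + 0·-2 + 4·5 + -4·0 = -28
  a_6 = -2·-28 + 0·24 + 4·-2 + -4·5 = 28
  a_7 = -2·28 + 0·-28 + 4·24 + -4·-2 = 48
  a_8 = -2·48 + 0·28 + 4·-28 + -4·24 = -304
  a_9 = -2·-304 + 0·48 + 4·28 + -4·-28 = 832
  a_10 = -2·832 + 0·-304 + 4·48 + -4·28 = -1584
  a_11 = -2·-1584 + 0·832 + 4·-304 + -4·48 = 1760
  a_12 = -2·1760 + 0·-1584 + 4·832 + -4·-304 = 1024

-2,0,4,-4 ; 1024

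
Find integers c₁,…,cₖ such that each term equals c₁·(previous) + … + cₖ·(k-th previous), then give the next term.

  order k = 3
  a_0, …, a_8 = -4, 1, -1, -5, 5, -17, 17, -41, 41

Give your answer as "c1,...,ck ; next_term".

  a_3 = -1·-1 + 2·1 + 2·-4 = -5
  a_4 = -1·-5 + 2·-1 + 2·1 = 5
  a_5 = -1·5 + 2·-5 + 2·-1 = -17
  a_6 = -1·-17 + 2·5 + 2·-5 = 17
  a_7 = -1·17 + 2·-17 + 2·5 = -41
  a_8 = -1·-41 + 2·17 + 2·-17 = 41
  a_9 = -1·41 + 2·-41 + 2·17 = -89

-1,2,2 ; -89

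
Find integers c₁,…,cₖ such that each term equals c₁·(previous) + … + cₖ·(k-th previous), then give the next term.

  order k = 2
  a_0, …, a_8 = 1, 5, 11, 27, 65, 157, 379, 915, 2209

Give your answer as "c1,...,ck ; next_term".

  a_2 = 2·5 + 1·1 = 11
  a_3 = 2·11 + 1·5 = 27
  a_4 = 2·27 + 1·11 = 65
  a_5 = 2·65 + 1·27 = 157
  a_6 = 2·157 + 1·65 = 379
  a_7 = 2·379 + 1·157 = 915
  a_8 = 2·915 + 1·379 = 2209
  a_9 = 2·2209 + 1·915 = 5333

2,1 ; 5333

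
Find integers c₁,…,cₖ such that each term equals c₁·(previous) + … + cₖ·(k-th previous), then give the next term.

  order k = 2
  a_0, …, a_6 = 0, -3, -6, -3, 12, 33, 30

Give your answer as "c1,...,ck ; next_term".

  a_2 = 2·-3 + -3·0 = -6
  a_3 = 2·-6 + -3·-3 = -3
  a_4 = 2·-3 + -3·-6 = 12
  a_5 = 2·12 + -3·-3 = 33
  a_6 = 2·33 + -3·12 = 30
  a_7 = 2·30 + -3·33 = -39

2,-3 ; -39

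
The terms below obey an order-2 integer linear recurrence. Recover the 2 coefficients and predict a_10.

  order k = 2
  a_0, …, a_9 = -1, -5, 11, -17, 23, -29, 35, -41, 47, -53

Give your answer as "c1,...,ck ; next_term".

  a_2 = -2·-5 + -1·-1 = 11
  a_3 = -2·11 + -1·-5 = -17
  a_4 = -2·-17 + -1·11 = 23
  a_5 = -2·23 + -1·-17 = -29
  a_6 = -2·-29 + -1·23 = 35
  a_7 = -2·35 + -1·-29 = -41
  a_8 = -2·-41 + -1·35 = 47
  a_9 = -2·47 + -1·-41 = -53
  a_10 = -2·-53 + -1·47 = 59

-2,-1 ; 59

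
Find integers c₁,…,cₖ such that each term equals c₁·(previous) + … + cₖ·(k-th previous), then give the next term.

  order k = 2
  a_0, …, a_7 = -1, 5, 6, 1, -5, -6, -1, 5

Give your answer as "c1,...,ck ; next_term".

  a_2 = 1·5 + -1·-1 = 6
  a_3 = 1·6 + -1·5 = 1
  a_4 = 1·1 + -1·6 = -5
  a_5 = 1·-5 + -1·1 = -6
  a_6 = 1·-6 + -1·-5 = -1
  a_7 = 1·-1 + -1·-6 = 5
  a_8 = 1·5 + -1·-1 = 6

1,-1 ; 6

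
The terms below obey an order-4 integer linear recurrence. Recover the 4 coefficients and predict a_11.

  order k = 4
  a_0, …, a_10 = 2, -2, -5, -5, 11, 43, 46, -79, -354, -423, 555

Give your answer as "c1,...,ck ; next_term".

1,-2,-4,-1 ; 2896

  a_4 = 1·-5 + -2·-5 + -4·-2 + -1·2 = 11
  a_5 = 1·11 + -2·-5 + -4·-5 + -1·-2 = 43
  a_6 = 1·43 + -2·11 + -4·-5 + -1·-5 = 46
  a_7 = 1·46 + -2·43 + -4·11 + -1·-5 = -79
  a_8 = 1·-79 + -2·46 + -4·43 + -1·11 = -354
  a_9 = 1·-354 + -2·-79 + -4·46 + -1·43 = -423
  a_10 = 1·-423 + -2·-354 + -4·-79 + -1·46 = 555
  a_11 = 1·555 + -2·-423 + -4·-354 + -1·-79 = 2896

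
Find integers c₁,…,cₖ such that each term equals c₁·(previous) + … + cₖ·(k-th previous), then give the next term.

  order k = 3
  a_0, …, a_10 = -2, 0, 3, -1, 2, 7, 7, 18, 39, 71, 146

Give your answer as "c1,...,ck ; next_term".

1,1,2 ; 295

  a_3 = 1·3 + 1·0 + 2·-2 = -1
  a_4 = 1·-1 + 1·3 + 2·0 = 2
  a_5 = 1·2 + 1·-1 + 2·3 = 7
  a_6 = 1·7 + 1·2 + 2·-1 = 7
  a_7 = 1·7 + 1·7 + 2·2 = 18
  a_8 = 1·18 + 1·7 + 2·7 = 39
  a_9 = 1·39 + 1·18 + 2·7 = 71
  a_10 = 1·71 + 1·39 + 2·18 = 146
  a_11 = 1·146 + 1·71 + 2·39 = 295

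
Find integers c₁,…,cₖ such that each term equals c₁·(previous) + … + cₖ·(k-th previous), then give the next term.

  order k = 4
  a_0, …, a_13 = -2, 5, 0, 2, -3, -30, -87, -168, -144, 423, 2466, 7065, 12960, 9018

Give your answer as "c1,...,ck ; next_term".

  a_4 = 3·2 + -3·0 + -3·5 + -3·-2 = -3
  a_5 = 3·-3 + -3·2 + -3·0 + -3·5 = -30
  a_6 = 3·-30 + -3·-3 + -3·2 + -3·0 = -87
  a_7 = 3·-87 + -3·-30 + -3·-3 + -3·2 = -168
  a_8 = 3·-168 + -3·-87 + -3·-30 + -3·-3 = -144
  a_9 = 3·-144 + -3·-168 + -3·-87 + -3·-30 = 423
  a_10 = 3·423 + -3·-144 + -3·-168 + -3·-87 = 2466
  a_11 = 3·2466 + -3·423 + -3·-144 + -3·-168 = 7065
  a_12 = 3·7065 + -3·2466 + -3·423 + -3·-144 = 12960
  a_13 = 3·12960 + -3·7065 + -3·2466 + -3·423 = 9018
  a_14 = 3·9018 + -3·12960 + -3·7065 + -3·2466 = -40419

3,-3,-3,-3 ; -40419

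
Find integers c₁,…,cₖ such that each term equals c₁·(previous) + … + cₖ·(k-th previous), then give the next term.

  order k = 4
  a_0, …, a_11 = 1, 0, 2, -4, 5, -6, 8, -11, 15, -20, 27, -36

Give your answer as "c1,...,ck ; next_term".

0,2,1,1 ; 49

  a_4 = 0·-4 + 2·2 + 1·0 + 1·1 = 5
  a_5 = 0·5 + 2·-4 + 1·2 + 1·0 = -6
  a_6 = 0·-6 + 2·5 + 1·-4 + 1·2 = 8
  a_7 = 0·8 + 2·-6 + 1·5 + 1·-4 = -11
  a_8 = 0·-11 + 2·8 + 1·-6 + 1·5 = 15
  a_9 = 0·15 + 2·-11 + 1·8 + 1·-6 = -20
  a_10 = 0·-20 + 2·15 + 1·-11 + 1·8 = 27
  a_11 = 0·27 + 2·-20 + 1·15 + 1·-11 = -36
  a_12 = 0·-36 + 2·27 + 1·-20 + 1·15 = 49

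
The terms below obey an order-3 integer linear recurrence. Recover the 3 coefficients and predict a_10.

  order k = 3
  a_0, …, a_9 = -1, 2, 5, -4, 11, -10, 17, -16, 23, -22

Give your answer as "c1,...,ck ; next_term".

  a_3 = -1·5 + 1·2 + 1·-1 = -4
  a_4 = -1·-4 + 1·5 + 1·2 = 11
  a_5 = -1·11 + 1·-4 + 1·5 = -10
  a_6 = -1·-10 + 1·11 + 1·-4 = 17
  a_7 = -1·17 + 1·-10 + 1·11 = -16
  a_8 = -1·-16 + 1·17 + 1·-10 = 23
  a_9 = -1·23 + 1·-16 + 1·17 = -22
  a_10 = -1·-22 + 1·23 + 1·-16 = 29

-1,1,1 ; 29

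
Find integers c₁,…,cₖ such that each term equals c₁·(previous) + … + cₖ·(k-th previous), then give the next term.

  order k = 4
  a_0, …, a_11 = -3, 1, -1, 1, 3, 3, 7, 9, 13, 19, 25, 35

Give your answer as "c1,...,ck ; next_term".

1,1,0,-1 ; 47

  a_4 = 1·1 + 1·-1 + 0·1 + -1·-3 = 3
  a_5 = 1·3 + 1·1 + 0·-1 + -1·1 = 3
  a_6 = 1·3 + 1·3 + 0·1 + -1·-1 = 7
  a_7 = 1·7 + 1·3 + 0·3 + -1·1 = 9
  a_8 = 1·9 + 1·7 + 0·3 + -1·3 = 13
  a_9 = 1·13 + 1·9 + 0·7 + -1·3 = 19
  a_10 = 1·19 + 1·13 + 0·9 + -1·7 = 25
  a_11 = 1·25 + 1·19 + 0·13 + -1·9 = 35
  a_12 = 1·35 + 1·25 + 0·19 + -1·13 = 47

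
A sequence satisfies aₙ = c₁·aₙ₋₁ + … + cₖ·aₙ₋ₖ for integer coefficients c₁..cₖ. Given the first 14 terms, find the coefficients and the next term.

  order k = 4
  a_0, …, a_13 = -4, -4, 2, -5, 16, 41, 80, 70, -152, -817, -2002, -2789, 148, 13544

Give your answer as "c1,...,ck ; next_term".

  a_4 = 2·-5 + -1·2 + -4·-4 + -3·-4 = 16
  a_5 = 2·16 + -1·-5 + -4·2 + -3·-4 = 41
  a_6 = 2·41 + -1·16 + -4·-5 + -3·2 = 80
  a_7 = 2·80 + -1·41 + -4·16 + -3·-5 = 70
  a_8 = 2·70 + -1·80 + -4·41 + -3·16 = -152
  a_9 = 2·-152 + -1·70 + -4·80 + -3·41 = -817
  a_10 = 2·-817 + -1·-152 + -4·70 + -3·80 = -2002
  a_11 = 2·-2002 + -1·-817 + -4·-152 + -3·70 = -2789
  a_12 = 2·-2789 + -1·-2002 + -4·-817 + -3·-152 = 148
  a_13 = 2·148 + -1·-2789 + -4·-2002 + -3·-817 = 13544
  a_14 = 2·13544 + -1·148 + -4·-2789 + -3·-2002 = 44102

2,-1,-4,-3 ; 44102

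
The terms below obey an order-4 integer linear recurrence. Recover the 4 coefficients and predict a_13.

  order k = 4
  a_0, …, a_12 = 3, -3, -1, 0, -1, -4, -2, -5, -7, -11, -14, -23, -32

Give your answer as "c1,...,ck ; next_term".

  a_4 = 0·0 + 1·-1 + 1·-3 + 1·3 = -1
  a_5 = 0·-1 + 1·0 + 1·-1 + 1·-3 = -4
  a_6 = 0·-4 + 1·-1 + 1·0 + 1·-1 = -2
  a_7 = 0·-2 + 1·-4 + 1·-1 + 1·0 = -5
  a_8 = 0·-5 + 1·-2 + 1·-4 + 1·-1 = -7
  a_9 = 0·-7 + 1·-5 + 1·-2 + 1·-4 = -11
  a_10 = 0·-11 + 1·-7 + 1·-5 + 1·-2 = -14
  a_11 = 0·-14 + 1·-11 + 1·-7 + 1·-5 = -23
  a_12 = 0·-23 + 1·-14 + 1·-11 + 1·-7 = -32
  a_13 = 0·-32 + 1·-23 + 1·-14 + 1·-11 = -48

0,1,1,1 ; -48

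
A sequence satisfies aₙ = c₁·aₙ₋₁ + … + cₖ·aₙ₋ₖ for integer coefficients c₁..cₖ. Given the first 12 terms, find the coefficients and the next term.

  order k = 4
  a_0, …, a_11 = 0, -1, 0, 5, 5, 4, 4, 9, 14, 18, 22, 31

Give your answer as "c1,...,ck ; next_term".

1,0,0,1 ; 45

  a_4 = 1·5 + 0·0 + 0·-1 + 1·0 = 5
  a_5 = 1·5 + 0·5 + 0·0 + 1·-1 = 4
  a_6 = 1·4 + 0·5 + 0·5 + 1·0 = 4
  a_7 = 1·4 + 0·4 + 0·5 + 1·5 = 9
  a_8 = 1·9 + 0·4 + 0·4 + 1·5 = 14
  a_9 = 1·14 + 0·9 + 0·4 + 1·4 = 18
  a_10 = 1·18 + 0·14 + 0·9 + 1·4 = 22
  a_11 = 1·22 + 0·18 + 0·14 + 1·9 = 31
  a_12 = 1·31 + 0·22 + 0·18 + 1·14 = 45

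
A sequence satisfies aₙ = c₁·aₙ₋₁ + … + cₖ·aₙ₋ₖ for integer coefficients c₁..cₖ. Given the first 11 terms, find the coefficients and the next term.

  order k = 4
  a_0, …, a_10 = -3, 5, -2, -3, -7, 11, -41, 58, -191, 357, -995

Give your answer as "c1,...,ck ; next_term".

  a_4 = -1·-3 + 3·-2 + 1·5 + 3·-3 = -7
  a_5 = -1·-7 + 3·-3 + 1·-2 + 3·5 = 11
  a_6 = -1·11 + 3·-7 + 1·-3 + 3·-2 = -41
  a_7 = -1·-41 + 3·11 + 1·-7 + 3·-3 = 58
  a_8 = -1·58 + 3·-41 + 1·11 + 3·-7 = -191
  a_9 = -1·-191 + 3·58 + 1·-41 + 3·11 = 357
  a_10 = -1·357 + 3·-191 + 1·58 + 3·-41 = -995
  a_11 = -1·-995 + 3·357 + 1·-191 + 3·58 = 2049

-1,3,1,3 ; 2049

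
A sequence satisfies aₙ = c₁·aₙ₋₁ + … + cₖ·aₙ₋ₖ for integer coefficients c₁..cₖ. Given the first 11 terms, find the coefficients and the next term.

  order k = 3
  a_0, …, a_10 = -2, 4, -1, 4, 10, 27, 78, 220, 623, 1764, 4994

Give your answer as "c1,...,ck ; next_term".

2,2,1 ; 14139

  a_3 = 2·-1 + 2·4 + 1·-2 = 4
  a_4 = 2·4 + 2·-1 + 1·4 = 10
  a_5 = 2·10 + 2·4 + 1·-1 = 27
  a_6 = 2·27 + 2·10 + 1·4 = 78
  a_7 = 2·78 + 2·27 + 1·10 = 220
  a_8 = 2·220 + 2·78 + 1·27 = 623
  a_9 = 2·623 + 2·220 + 1·78 = 1764
  a_10 = 2·1764 + 2·623 + 1·220 = 4994
  a_11 = 2·4994 + 2·1764 + 1·623 = 14139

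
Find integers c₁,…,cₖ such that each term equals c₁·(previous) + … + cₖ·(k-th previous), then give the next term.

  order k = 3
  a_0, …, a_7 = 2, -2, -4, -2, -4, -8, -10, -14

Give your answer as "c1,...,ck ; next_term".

  a_3 = 1·-4 + 0·-2 + 1·2 = -2
  a_4 = 1·-2 + 0·-4 + 1·-2 = -4
  a_5 = 1·-4 + 0·-2 + 1·-4 = -8
  a_6 = 1·-8 + 0·-4 + 1·-2 = -10
  a_7 = 1·-10 + 0·-8 + 1·-4 = -14
  a_8 = 1·-14 + 0·-10 + 1·-8 = -22

1,0,1 ; -22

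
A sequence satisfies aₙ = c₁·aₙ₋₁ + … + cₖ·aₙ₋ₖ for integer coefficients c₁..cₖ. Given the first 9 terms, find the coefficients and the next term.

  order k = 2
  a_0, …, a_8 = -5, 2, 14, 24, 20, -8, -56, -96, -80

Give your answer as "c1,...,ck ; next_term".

  a_2 = 2·2 + -2·-5 = 14
  a_3 = 2·14 + -2·2 = 24
  a_4 = 2·24 + -2·14 = 20
  a_5 = 2·20 + -2·24 = -8
  a_6 = 2·-8 + -2·20 = -56
  a_7 = 2·-56 + -2·-8 = -96
  a_8 = 2·-96 + -2·-56 = -80
  a_9 = 2·-80 + -2·-96 = 32

2,-2 ; 32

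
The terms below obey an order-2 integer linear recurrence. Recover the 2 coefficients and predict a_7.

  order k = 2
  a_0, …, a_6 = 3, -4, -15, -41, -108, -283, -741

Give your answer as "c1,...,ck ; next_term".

  a_2 = 3·-4 + -1·3 = -15
  a_3 = 3·-15 + -1·-4 = -41
  a_4 = 3·-41 + -1·-15 = -108
  a_5 = 3·-108 + -1·-41 = -283
  a_6 = 3·-283 + -1·-108 = -741
  a_7 = 3·-741 + -1·-283 = -1940

3,-1 ; -1940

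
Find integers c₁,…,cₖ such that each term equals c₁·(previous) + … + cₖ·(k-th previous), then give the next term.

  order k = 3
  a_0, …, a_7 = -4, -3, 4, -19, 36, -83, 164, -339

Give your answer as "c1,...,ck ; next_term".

  a_3 = -2·4 + 1·-3 + 2·-4 = -19
  a_4 = -2·-19 + 1·4 + 2·-3 = 36
  a_5 = -2·36 + 1·-19 + 2·4 = -83
  a_6 = -2·-83 + 1·36 + 2·-19 = 164
  a_7 = -2·164 + 1·-83 + 2·36 = -339
  a_8 = -2·-339 + 1·164 + 2·-83 = 676

-2,1,2 ; 676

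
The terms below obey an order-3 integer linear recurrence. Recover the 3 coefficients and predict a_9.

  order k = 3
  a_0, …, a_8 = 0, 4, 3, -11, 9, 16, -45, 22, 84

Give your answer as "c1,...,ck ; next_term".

-1,-2,1 ; -173

  a_3 = -1·3 + -2·4 + 1·0 = -11
  a_4 = -1·-11 + -2·3 + 1·4 = 9
  a_5 = -1·9 + -2·-11 + 1·3 = 16
  a_6 = -1·16 + -2·9 + 1·-11 = -45
  a_7 = -1·-45 + -2·16 + 1·9 = 22
  a_8 = -1·22 + -2·-45 + 1·16 = 84
  a_9 = -1·84 + -2·22 + 1·-45 = -173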